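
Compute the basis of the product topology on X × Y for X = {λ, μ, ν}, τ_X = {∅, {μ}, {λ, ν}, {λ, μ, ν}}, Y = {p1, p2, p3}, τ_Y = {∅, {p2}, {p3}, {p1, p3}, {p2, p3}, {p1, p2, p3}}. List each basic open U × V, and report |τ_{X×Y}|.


Basis B = {∅ × ∅, {μ} × {p2}, {μ} × {p3}, {λ, ν} × {p2}, {λ, ν} × {p3}, {μ} × {p1, p3}, {μ} × {p2, p3}, {λ, μ, ν} × {p2}, {λ, μ, ν} × {p3}, {μ} × {p1, p2, p3}, {λ, ν} × {p1, p3}, {λ, ν} × {p2, p3}, {λ, ν} × {p1, p2, p3}, {λ, μ, ν} × {p1, p3}, {λ, μ, ν} × {p2, p3}, {λ, μ, ν} × {p1, p2, p3}}; |τ_{X×Y}| = 36.

Enumerate products U × V with U ∈ τ_X, V ∈ τ_Y (deduplicated):
  ∅ × ∅ = {} (∅)
  {μ} × {p2} = {(μ,p2)}
  {μ} × {p3} = {(μ,p3)}
  {λ, ν} × {p2} = {(λ,p2), (ν,p2)}
  {λ, ν} × {p3} = {(λ,p3), (ν,p3)}
  {μ} × {p1, p3} = {(μ,p1), (μ,p3)}
  {μ} × {p2, p3} = {(μ,p2), (μ,p3)}
  {λ, μ, ν} × {p2} = {(λ,p2), (μ,p2), (ν,p2)}
  {λ, μ, ν} × {p3} = {(λ,p3), (μ,p3), (ν,p3)}
  {μ} × {p1, p2, p3} = {(μ,p1), (μ,p2), (μ,p3)}
  {λ, ν} × {p1, p3} = {(λ,p1), (λ,p3), (ν,p1), (ν,p3)}
  {λ, ν} × {p2, p3} = {(λ,p2), (λ,p3), (ν,p2), (ν,p3)}
  {λ, ν} × {p1, p2, p3} = {(λ,p1), (λ,p2), (λ,p3), (ν,p1), (ν,p2), (ν,p3)}
  {λ, μ, ν} × {p1, p3} = {(λ,p1), (λ,p3), (μ,p1), (μ,p3), (ν,p1), (ν,p3)}
  {λ, μ, ν} × {p2, p3} = {(λ,p2), (λ,p3), (μ,p2), (μ,p3), (ν,p2), (ν,p3)}
  {λ, μ, ν} × {p1, p2, p3} = {(λ,p1), (λ,p2), (λ,p3), (μ,p1), (μ,p2), (μ,p3), (ν,p1), (ν,p2), (ν,p3)}
These 16 distinct sets form the basis B.
Close under arbitrary unions to get τ_{X×Y}; counting gives |τ_{X×Y}| = 36.


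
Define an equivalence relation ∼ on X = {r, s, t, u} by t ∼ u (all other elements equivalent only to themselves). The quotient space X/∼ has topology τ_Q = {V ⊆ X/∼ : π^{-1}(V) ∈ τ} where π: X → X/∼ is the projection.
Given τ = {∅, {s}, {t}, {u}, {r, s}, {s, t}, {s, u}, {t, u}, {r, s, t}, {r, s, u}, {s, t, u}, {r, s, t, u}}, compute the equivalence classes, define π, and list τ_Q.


X/∼ = {[r], [s], [t=u]}; |τ_Q| = 6.

Equivalence classes: [r], [s], [t=u].
Quotient map π: X → X/∼ sends r ↦ [r], s ↦ [s], t ↦ [t=u], u ↦ [t=u].
For each subset V ⊆ X/∼, compute π^{-1}(V) ⊆ X and check whether π^{-1}(V) ∈ τ. V is open in τ_Q iff π^{-1}(V) ∈ τ.
  V = {}: π^{-1}(V) = ∅ ∈ τ ✓.
  V = {[r]}: π^{-1}(V) = {r} ∉ τ ✗.
  V = {[s]}: π^{-1}(V) = {s} ∈ τ ✓.
  V = {[r], [s]}: π^{-1}(V) = {r, s} ∈ τ ✓.
  V = {[t=u]}: π^{-1}(V) = {t, u} ∈ τ ✓.
  V = {[r], [t=u]}: π^{-1}(V) = {r, t, u} ∉ τ ✗.
  V = {[s], [t=u]}: π^{-1}(V) = {s, t, u} ∈ τ ✓.
  V = {[r], [s], [t=u]}: π^{-1}(V) = {r, s, t, u} ∈ τ ✓.
Open sets in the quotient: τ_Q = {{}, {[s]}, {[r], [s]}, {[t=u]}, {[s], [t=u]}, {[r], [s], [t=u]}} (6 elements).


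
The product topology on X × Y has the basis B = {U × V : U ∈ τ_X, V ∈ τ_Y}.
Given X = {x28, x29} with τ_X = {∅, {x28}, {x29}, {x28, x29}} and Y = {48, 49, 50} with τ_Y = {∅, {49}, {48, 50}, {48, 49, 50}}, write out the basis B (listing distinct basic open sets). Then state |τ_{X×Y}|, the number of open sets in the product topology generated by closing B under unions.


Basis B = {∅ × ∅, {x28} × {49}, {x29} × {49}, {x28} × {48, 50}, {x28, x29} × {49}, {x29} × {48, 50}, {x28} × {48, 49, 50}, {x29} × {48, 49, 50}, {x28, x29} × {48, 50}, {x28, x29} × {48, 49, 50}}; |τ_{X×Y}| = 16.

Enumerate products U × V with U ∈ τ_X, V ∈ τ_Y (deduplicated):
  ∅ × ∅ = {} (∅)
  {x28} × {49} = {(x28,49)}
  {x29} × {49} = {(x29,49)}
  {x28} × {48, 50} = {(x28,48), (x28,50)}
  {x28, x29} × {49} = {(x28,49), (x29,49)}
  {x29} × {48, 50} = {(x29,48), (x29,50)}
  {x28} × {48, 49, 50} = {(x28,48), (x28,49), (x28,50)}
  {x29} × {48, 49, 50} = {(x29,48), (x29,49), (x29,50)}
  {x28, x29} × {48, 50} = {(x28,48), (x28,50), (x29,48), (x29,50)}
  {x28, x29} × {48, 49, 50} = {(x28,48), (x28,49), (x28,50), (x29,48), (x29,49), (x29,50)}
These 10 distinct sets form the basis B.
Close under arbitrary unions to get τ_{X×Y}; counting gives |τ_{X×Y}| = 16.


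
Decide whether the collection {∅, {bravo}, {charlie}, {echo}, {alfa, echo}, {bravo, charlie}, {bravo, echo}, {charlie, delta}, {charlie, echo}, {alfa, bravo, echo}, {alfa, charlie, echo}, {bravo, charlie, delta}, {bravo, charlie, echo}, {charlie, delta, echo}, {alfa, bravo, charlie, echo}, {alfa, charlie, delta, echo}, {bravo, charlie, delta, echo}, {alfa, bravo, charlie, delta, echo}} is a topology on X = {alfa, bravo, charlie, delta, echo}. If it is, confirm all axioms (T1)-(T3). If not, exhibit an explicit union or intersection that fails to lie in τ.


τ IS a topology on X.

Axiom (T1): ∅ ∈ τ? Yes; X ∈ τ? Yes.
Axiom (T2/T3): check pairwise unions and intersections of members of τ.
All pairwise intersections and unions checked — each lies in τ. Therefore τ satisfies (T1), (T2), (T3): it IS a topology on X.


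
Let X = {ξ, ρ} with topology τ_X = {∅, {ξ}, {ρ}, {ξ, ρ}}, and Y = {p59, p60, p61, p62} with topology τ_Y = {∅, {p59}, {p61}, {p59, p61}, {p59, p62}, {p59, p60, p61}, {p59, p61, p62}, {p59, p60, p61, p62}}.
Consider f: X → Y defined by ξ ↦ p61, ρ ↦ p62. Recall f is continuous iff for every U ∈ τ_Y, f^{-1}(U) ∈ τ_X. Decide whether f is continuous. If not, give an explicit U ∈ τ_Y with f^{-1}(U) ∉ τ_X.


f IS continuous.

Compute f^{-1}(U) for each U ∈ τ_Y:
  U = ∅: f^{-1}(U) = ∅ ∈ τ_X ✓.
  U = {p59}: f^{-1}(U) = ∅ ∈ τ_X ✓.
  U = {p61}: f^{-1}(U) = {ξ} ∈ τ_X ✓.
  U = {p59, p61}: f^{-1}(U) = {ξ} ∈ τ_X ✓.
  U = {p59, p62}: f^{-1}(U) = {ρ} ∈ τ_X ✓.
  U = {p59, p60, p61}: f^{-1}(U) = {ξ} ∈ τ_X ✓.
  U = {p59, p61, p62}: f^{-1}(U) = {ξ, ρ} ∈ τ_X ✓.
  U = {p59, p60, p61, p62}: f^{-1}(U) = {ξ, ρ} ∈ τ_X ✓.
Every preimage lies in τ_X, so f IS continuous.


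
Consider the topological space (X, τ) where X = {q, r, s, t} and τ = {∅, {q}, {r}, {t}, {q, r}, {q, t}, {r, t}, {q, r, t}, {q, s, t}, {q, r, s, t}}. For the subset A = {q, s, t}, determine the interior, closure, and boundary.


int(A) = {q, s, t}, cl(A) = {q, s, t}, ∂A = ∅.

Closed sets in (X, τ) are complements of opens:
  closed(X, τ) = {∅, {r}, {s}, {q, s}, {r, s}, {s, t}, {q, r, s}, {q, s, t}, {r, s, t}, {q, r, s, t}}.
int(A) = ⋃ {U ∈ τ : U ⊆ A}. Opens contained in A: ∅, {q}, {t}, {q, t}, {q, s, t}.
Taking the union of these: int(A) = {q, s, t}.
cl(A) = ⋂ {C closed : A ⊆ C}. Closed sets containing A: {q, s, t}, {q, r, s, t}.
Intersecting these: cl(A) = {q, s, t}.
∂A = cl(A) ∖ int(A) = {q, s, t} ∖ {q, s, t} = ∅.


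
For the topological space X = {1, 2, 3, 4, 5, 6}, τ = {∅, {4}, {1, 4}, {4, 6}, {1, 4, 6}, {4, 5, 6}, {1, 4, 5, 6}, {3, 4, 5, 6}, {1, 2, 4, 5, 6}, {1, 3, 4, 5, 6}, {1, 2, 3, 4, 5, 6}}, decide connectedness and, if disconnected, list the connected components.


(X, τ) is connected.

Find clopen sets (U ∈ τ with X ∖ U ∈ τ):
  U = ∅, X ∖ U = {1, 2, 3, 4, 5, 6} — both open, so U is clopen.
  U = {1, 2, 3, 4, 5, 6}, X ∖ U = ∅ — both open, so U is clopen.
Only trivial clopens (∅ and X) exist, so (X, τ) is connected.
Compute connected components by grouping points that agree on all clopens:
  component: {1, 2, 3, 4, 5, 6}


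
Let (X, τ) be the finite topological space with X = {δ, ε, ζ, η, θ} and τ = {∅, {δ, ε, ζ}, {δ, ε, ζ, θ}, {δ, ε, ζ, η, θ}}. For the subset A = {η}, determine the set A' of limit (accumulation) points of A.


A' = ∅

For each x ∈ X, list the open sets U ∈ τ with x ∈ U, then check whether U ∩ (A ∖ {x}) ≠ ∅ for every such U.
  x = δ: open {δ, ε, ζ} ∋ x has {δ, ε, ζ} ∩ (A ∖ {δ}) = ∅, so x is NOT a limit point.
  x = ε: open {δ, ε, ζ} ∋ x has {δ, ε, ζ} ∩ (A ∖ {ε}) = ∅, so x is NOT a limit point.
  x = ζ: open {δ, ε, ζ} ∋ x has {δ, ε, ζ} ∩ (A ∖ {ζ}) = ∅, so x is NOT a limit point.
  x = η: open {δ, ε, ζ, η, θ} ∋ x has {δ, ε, ζ, η, θ} ∩ (A ∖ {η}) = ∅, so x is NOT a limit point.
  x = θ: open {δ, ε, ζ, θ} ∋ x has {δ, ε, ζ, θ} ∩ (A ∖ {θ}) = ∅, so x is NOT a limit point.
Collecting: A' = ∅.


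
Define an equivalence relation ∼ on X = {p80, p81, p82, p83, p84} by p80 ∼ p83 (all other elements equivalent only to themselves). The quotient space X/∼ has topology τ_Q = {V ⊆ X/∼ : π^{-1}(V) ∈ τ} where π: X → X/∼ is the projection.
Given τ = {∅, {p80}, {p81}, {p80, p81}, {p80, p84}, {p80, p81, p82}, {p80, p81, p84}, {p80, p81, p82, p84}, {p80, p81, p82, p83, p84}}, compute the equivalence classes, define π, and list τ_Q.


X/∼ = {[p80=p83], [p81], [p82], [p84]}; |τ_Q| = 3.

Equivalence classes: [p80=p83], [p81], [p82], [p84].
Quotient map π: X → X/∼ sends p80 ↦ [p80=p83], p81 ↦ [p81], p82 ↦ [p82], p83 ↦ [p80=p83], p84 ↦ [p84].
For each subset V ⊆ X/∼, compute π^{-1}(V) ⊆ X and check whether π^{-1}(V) ∈ τ. V is open in τ_Q iff π^{-1}(V) ∈ τ.
  V = {}: π^{-1}(V) = ∅ ∈ τ ✓.
  V = {[p80=p83]}: π^{-1}(V) = {p80, p83} ∉ τ ✗.
  V = {[p81]}: π^{-1}(V) = {p81} ∈ τ ✓.
  V = {[p80=p83], [p81]}: π^{-1}(V) = {p80, p81, p83} ∉ τ ✗.
  V = {[p82]}: π^{-1}(V) = {p82} ∉ τ ✗.
  V = {[p80=p83], [p82]}: π^{-1}(V) = {p80, p82, p83} ∉ τ ✗.
  V = {[p81], [p82]}: π^{-1}(V) = {p81, p82} ∉ τ ✗.
  V = {[p80=p83], [p81], [p82]}: π^{-1}(V) = {p80, p81, p82, p83} ∉ τ ✗.
  V = {[p84]}: π^{-1}(V) = {p84} ∉ τ ✗.
  V = {[p80=p83], [p84]}: π^{-1}(V) = {p80, p83, p84} ∉ τ ✗.
  V = {[p81], [p84]}: π^{-1}(V) = {p81, p84} ∉ τ ✗.
  V = {[p80=p83], [p81], [p84]}: π^{-1}(V) = {p80, p81, p83, p84} ∉ τ ✗.
  V = {[p82], [p84]}: π^{-1}(V) = {p82, p84} ∉ τ ✗.
  V = {[p80=p83], [p82], [p84]}: π^{-1}(V) = {p80, p82, p83, p84} ∉ τ ✗.
  V = {[p81], [p82], [p84]}: π^{-1}(V) = {p81, p82, p84} ∉ τ ✗.
  V = {[p80=p83], [p81], [p82], [p84]}: π^{-1}(V) = {p80, p81, p82, p83, p84} ∈ τ ✓.
Open sets in the quotient: τ_Q = {{}, {[p81]}, {[p80=p83], [p81], [p82], [p84]}} (3 elements).


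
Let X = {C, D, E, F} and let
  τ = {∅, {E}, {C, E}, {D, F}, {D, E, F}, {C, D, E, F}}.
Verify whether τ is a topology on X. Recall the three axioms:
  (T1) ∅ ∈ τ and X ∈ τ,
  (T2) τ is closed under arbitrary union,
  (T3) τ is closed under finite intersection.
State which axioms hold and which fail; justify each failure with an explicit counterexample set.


τ IS a topology on X.

Axiom (T1): ∅ ∈ τ? Yes; X ∈ τ? Yes.
Axiom (T2/T3): check pairwise unions and intersections of members of τ.
All pairwise intersections and unions checked — each lies in τ. Therefore τ satisfies (T1), (T2), (T3): it IS a topology on X.


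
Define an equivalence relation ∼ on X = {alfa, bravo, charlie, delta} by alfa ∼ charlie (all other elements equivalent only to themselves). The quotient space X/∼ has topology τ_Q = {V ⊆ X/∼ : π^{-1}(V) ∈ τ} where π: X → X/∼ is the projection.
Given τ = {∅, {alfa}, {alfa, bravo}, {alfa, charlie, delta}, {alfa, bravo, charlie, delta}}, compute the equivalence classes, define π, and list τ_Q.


X/∼ = {[alfa=charlie], [bravo], [delta]}; |τ_Q| = 3.

Equivalence classes: [alfa=charlie], [bravo], [delta].
Quotient map π: X → X/∼ sends alfa ↦ [alfa=charlie], bravo ↦ [bravo], charlie ↦ [alfa=charlie], delta ↦ [delta].
For each subset V ⊆ X/∼, compute π^{-1}(V) ⊆ X and check whether π^{-1}(V) ∈ τ. V is open in τ_Q iff π^{-1}(V) ∈ τ.
  V = {}: π^{-1}(V) = ∅ ∈ τ ✓.
  V = {[alfa=charlie]}: π^{-1}(V) = {alfa, charlie} ∉ τ ✗.
  V = {[bravo]}: π^{-1}(V) = {bravo} ∉ τ ✗.
  V = {[alfa=charlie], [bravo]}: π^{-1}(V) = {alfa, bravo, charlie} ∉ τ ✗.
  V = {[delta]}: π^{-1}(V) = {delta} ∉ τ ✗.
  V = {[alfa=charlie], [delta]}: π^{-1}(V) = {alfa, charlie, delta} ∈ τ ✓.
  V = {[bravo], [delta]}: π^{-1}(V) = {bravo, delta} ∉ τ ✗.
  V = {[alfa=charlie], [bravo], [delta]}: π^{-1}(V) = {alfa, bravo, charlie, delta} ∈ τ ✓.
Open sets in the quotient: τ_Q = {{}, {[alfa=charlie], [delta]}, {[alfa=charlie], [bravo], [delta]}} (3 elements).


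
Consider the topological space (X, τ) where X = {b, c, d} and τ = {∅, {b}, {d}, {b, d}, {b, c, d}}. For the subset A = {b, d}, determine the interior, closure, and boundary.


int(A) = {b, d}, cl(A) = {b, c, d}, ∂A = {c}.

Closed sets in (X, τ) are complements of opens:
  closed(X, τ) = {∅, {c}, {b, c}, {c, d}, {b, c, d}}.
int(A) = ⋃ {U ∈ τ : U ⊆ A}. Opens contained in A: ∅, {b}, {d}, {b, d}.
Taking the union of these: int(A) = {b, d}.
cl(A) = ⋂ {C closed : A ⊆ C}. Closed sets containing A: {b, c, d}.
Intersecting these: cl(A) = {b, c, d}.
∂A = cl(A) ∖ int(A) = {b, c, d} ∖ {b, d} = {c}.


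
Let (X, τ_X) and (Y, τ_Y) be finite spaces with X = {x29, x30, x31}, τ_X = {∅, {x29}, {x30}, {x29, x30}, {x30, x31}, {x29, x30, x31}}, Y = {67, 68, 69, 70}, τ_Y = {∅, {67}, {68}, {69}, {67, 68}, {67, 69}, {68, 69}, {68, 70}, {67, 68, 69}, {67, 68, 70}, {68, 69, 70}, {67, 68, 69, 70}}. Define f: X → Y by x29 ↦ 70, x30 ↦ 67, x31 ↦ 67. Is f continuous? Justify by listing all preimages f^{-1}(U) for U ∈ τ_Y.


f IS continuous.

Compute f^{-1}(U) for each U ∈ τ_Y:
  U = ∅: f^{-1}(U) = ∅ ∈ τ_X ✓.
  U = {67}: f^{-1}(U) = {x30, x31} ∈ τ_X ✓.
  U = {68}: f^{-1}(U) = ∅ ∈ τ_X ✓.
  U = {69}: f^{-1}(U) = ∅ ∈ τ_X ✓.
  U = {67, 68}: f^{-1}(U) = {x30, x31} ∈ τ_X ✓.
  U = {67, 69}: f^{-1}(U) = {x30, x31} ∈ τ_X ✓.
  U = {68, 69}: f^{-1}(U) = ∅ ∈ τ_X ✓.
  U = {68, 70}: f^{-1}(U) = {x29} ∈ τ_X ✓.
  U = {67, 68, 69}: f^{-1}(U) = {x30, x31} ∈ τ_X ✓.
  U = {67, 68, 70}: f^{-1}(U) = {x29, x30, x31} ∈ τ_X ✓.
  U = {68, 69, 70}: f^{-1}(U) = {x29} ∈ τ_X ✓.
  U = {67, 68, 69, 70}: f^{-1}(U) = {x29, x30, x31} ∈ τ_X ✓.
Every preimage lies in τ_X, so f IS continuous.


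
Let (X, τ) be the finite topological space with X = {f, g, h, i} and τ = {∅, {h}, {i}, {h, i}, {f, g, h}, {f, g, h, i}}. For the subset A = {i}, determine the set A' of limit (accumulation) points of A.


A' = ∅

For each x ∈ X, list the open sets U ∈ τ with x ∈ U, then check whether U ∩ (A ∖ {x}) ≠ ∅ for every such U.
  x = f: open {f, g, h} ∋ x has {f, g, h} ∩ (A ∖ {f}) = ∅, so x is NOT a limit point.
  x = g: open {f, g, h} ∋ x has {f, g, h} ∩ (A ∖ {g}) = ∅, so x is NOT a limit point.
  x = h: open {h} ∋ x has {h} ∩ (A ∖ {h}) = ∅, so x is NOT a limit point.
  x = i: open {i} ∋ x has {i} ∩ (A ∖ {i}) = ∅, so x is NOT a limit point.
Collecting: A' = ∅.


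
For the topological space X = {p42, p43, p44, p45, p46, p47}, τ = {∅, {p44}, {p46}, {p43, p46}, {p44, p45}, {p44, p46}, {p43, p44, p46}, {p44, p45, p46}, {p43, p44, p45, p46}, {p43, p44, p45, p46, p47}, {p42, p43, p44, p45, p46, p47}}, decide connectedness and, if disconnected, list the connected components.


(X, τ) is connected.

Find clopen sets (U ∈ τ with X ∖ U ∈ τ):
  U = ∅, X ∖ U = {p42, p43, p44, p45, p46, p47} — both open, so U is clopen.
  U = {p42, p43, p44, p45, p46, p47}, X ∖ U = ∅ — both open, so U is clopen.
Only trivial clopens (∅ and X) exist, so (X, τ) is connected.
Compute connected components by grouping points that agree on all clopens:
  component: {p42, p43, p44, p45, p46, p47}


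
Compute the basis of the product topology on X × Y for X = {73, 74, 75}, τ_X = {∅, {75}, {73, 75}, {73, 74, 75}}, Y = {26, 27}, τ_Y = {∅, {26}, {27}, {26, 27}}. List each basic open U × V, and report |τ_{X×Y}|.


Basis B = {∅ × ∅, {75} × {26}, {75} × {27}, {73, 75} × {26}, {73, 75} × {27}, {75} × {26, 27}, {73, 74, 75} × {26}, {73, 74, 75} × {27}, {73, 75} × {26, 27}, {73, 74, 75} × {26, 27}}; |τ_{X×Y}| = 16.

Enumerate products U × V with U ∈ τ_X, V ∈ τ_Y (deduplicated):
  ∅ × ∅ = {} (∅)
  {75} × {26} = {(75,26)}
  {75} × {27} = {(75,27)}
  {73, 75} × {26} = {(73,26), (75,26)}
  {73, 75} × {27} = {(73,27), (75,27)}
  {75} × {26, 27} = {(75,26), (75,27)}
  {73, 74, 75} × {26} = {(73,26), (74,26), (75,26)}
  {73, 74, 75} × {27} = {(73,27), (74,27), (75,27)}
  {73, 75} × {26, 27} = {(73,26), (73,27), (75,26), (75,27)}
  {73, 74, 75} × {26, 27} = {(73,26), (73,27), (74,26), (74,27), (75,26), (75,27)}
These 10 distinct sets form the basis B.
Close under arbitrary unions to get τ_{X×Y}; counting gives |τ_{X×Y}| = 16.


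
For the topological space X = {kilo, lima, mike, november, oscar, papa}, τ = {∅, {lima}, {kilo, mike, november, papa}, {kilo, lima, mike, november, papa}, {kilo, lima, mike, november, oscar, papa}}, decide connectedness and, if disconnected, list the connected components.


(X, τ) is connected.

Find clopen sets (U ∈ τ with X ∖ U ∈ τ):
  U = ∅, X ∖ U = {kilo, lima, mike, november, oscar, papa} — both open, so U is clopen.
  U = {kilo, lima, mike, november, oscar, papa}, X ∖ U = ∅ — both open, so U is clopen.
Only trivial clopens (∅ and X) exist, so (X, τ) is connected.
Compute connected components by grouping points that agree on all clopens:
  component: {kilo, lima, mike, november, oscar, papa}


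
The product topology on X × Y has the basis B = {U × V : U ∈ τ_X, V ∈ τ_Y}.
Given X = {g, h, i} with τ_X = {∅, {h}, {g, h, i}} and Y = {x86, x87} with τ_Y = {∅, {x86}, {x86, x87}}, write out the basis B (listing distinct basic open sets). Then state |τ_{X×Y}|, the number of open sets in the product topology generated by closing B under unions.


Basis B = {∅ × ∅, {h} × {x86}, {h} × {x86, x87}, {g, h, i} × {x86}, {g, h, i} × {x86, x87}}; |τ_{X×Y}| = 6.

Enumerate products U × V with U ∈ τ_X, V ∈ τ_Y (deduplicated):
  ∅ × ∅ = {} (∅)
  {h} × {x86} = {(h,x86)}
  {h} × {x86, x87} = {(h,x86), (h,x87)}
  {g, h, i} × {x86} = {(g,x86), (h,x86), (i,x86)}
  {g, h, i} × {x86, x87} = {(g,x86), (g,x87), (h,x86), (h,x87), (i,x86), (i,x87)}
These 5 distinct sets form the basis B.
Close under arbitrary unions to get τ_{X×Y}; counting gives |τ_{X×Y}| = 6.


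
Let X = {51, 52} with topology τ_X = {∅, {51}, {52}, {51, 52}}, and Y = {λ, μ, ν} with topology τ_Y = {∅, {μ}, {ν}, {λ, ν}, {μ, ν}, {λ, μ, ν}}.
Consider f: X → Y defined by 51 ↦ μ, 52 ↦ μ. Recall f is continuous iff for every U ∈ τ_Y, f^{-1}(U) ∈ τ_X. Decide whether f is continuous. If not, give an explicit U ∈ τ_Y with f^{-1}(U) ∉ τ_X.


f IS continuous.

Compute f^{-1}(U) for each U ∈ τ_Y:
  U = ∅: f^{-1}(U) = ∅ ∈ τ_X ✓.
  U = {μ}: f^{-1}(U) = {51, 52} ∈ τ_X ✓.
  U = {ν}: f^{-1}(U) = ∅ ∈ τ_X ✓.
  U = {λ, ν}: f^{-1}(U) = ∅ ∈ τ_X ✓.
  U = {μ, ν}: f^{-1}(U) = {51, 52} ∈ τ_X ✓.
  U = {λ, μ, ν}: f^{-1}(U) = {51, 52} ∈ τ_X ✓.
Every preimage lies in τ_X, so f IS continuous.


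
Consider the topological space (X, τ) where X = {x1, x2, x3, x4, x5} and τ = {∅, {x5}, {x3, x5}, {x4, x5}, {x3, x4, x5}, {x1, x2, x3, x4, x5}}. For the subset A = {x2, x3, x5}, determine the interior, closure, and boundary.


int(A) = {x3, x5}, cl(A) = {x1, x2, x3, x4, x5}, ∂A = {x1, x2, x4}.

Closed sets in (X, τ) are complements of opens:
  closed(X, τ) = {∅, {x1, x2}, {x1, x2, x3}, {x1, x2, x4}, {x1, x2, x3, x4}, {x1, x2, x3, x4, x5}}.
int(A) = ⋃ {U ∈ τ : U ⊆ A}. Opens contained in A: ∅, {x5}, {x3, x5}.
Taking the union of these: int(A) = {x3, x5}.
cl(A) = ⋂ {C closed : A ⊆ C}. Closed sets containing A: {x1, x2, x3, x4, x5}.
Intersecting these: cl(A) = {x1, x2, x3, x4, x5}.
∂A = cl(A) ∖ int(A) = {x1, x2, x3, x4, x5} ∖ {x3, x5} = {x1, x2, x4}.


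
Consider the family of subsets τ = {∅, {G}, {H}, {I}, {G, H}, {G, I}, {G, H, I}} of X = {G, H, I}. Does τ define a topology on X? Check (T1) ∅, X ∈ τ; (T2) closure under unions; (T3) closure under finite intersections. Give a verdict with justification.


τ is NOT a topology on X.

Axiom (T1): ∅ ∈ τ? Yes; X ∈ τ? Yes.
Axiom (T2/T3): check pairwise unions and intersections of members of τ.
Counterexample for (T2): {H} ∪ {I} = {H, I} ∉ τ. Therefore τ is NOT a topology.


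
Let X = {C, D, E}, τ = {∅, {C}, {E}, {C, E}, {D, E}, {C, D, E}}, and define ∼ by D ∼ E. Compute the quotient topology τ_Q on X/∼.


X/∼ = {[C], [D=E]}; |τ_Q| = 4.

Equivalence classes: [C], [D=E].
Quotient map π: X → X/∼ sends C ↦ [C], D ↦ [D=E], E ↦ [D=E].
For each subset V ⊆ X/∼, compute π^{-1}(V) ⊆ X and check whether π^{-1}(V) ∈ τ. V is open in τ_Q iff π^{-1}(V) ∈ τ.
  V = {}: π^{-1}(V) = ∅ ∈ τ ✓.
  V = {[C]}: π^{-1}(V) = {C} ∈ τ ✓.
  V = {[D=E]}: π^{-1}(V) = {D, E} ∈ τ ✓.
  V = {[C], [D=E]}: π^{-1}(V) = {C, D, E} ∈ τ ✓.
Open sets in the quotient: τ_Q = {{}, {[C]}, {[D=E]}, {[C], [D=E]}} (4 elements).


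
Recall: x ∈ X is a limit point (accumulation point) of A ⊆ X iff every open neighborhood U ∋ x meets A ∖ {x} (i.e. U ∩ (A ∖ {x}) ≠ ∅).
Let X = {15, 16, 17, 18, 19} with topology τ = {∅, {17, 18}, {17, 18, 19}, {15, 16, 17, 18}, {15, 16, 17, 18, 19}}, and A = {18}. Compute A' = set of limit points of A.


A' = {15, 16, 17, 19}

For each x ∈ X, list the open sets U ∈ τ with x ∈ U, then check whether U ∩ (A ∖ {x}) ≠ ∅ for every such U.
  x = 15: opens ∋ x are {15, 16, 17, 18}, {15, 16, 17, 18, 19}; each meets A ∖ {15}, so x IS a limit point.
  x = 16: opens ∋ x are {15, 16, 17, 18}, {15, 16, 17, 18, 19}; each meets A ∖ {16}, so x IS a limit point.
  x = 17: opens ∋ x are {17, 18}, {17, 18, 19}, {15, 16, 17, 18}, {15, 16, 17, 18, 19}; each meets A ∖ {17}, so x IS a limit point.
  x = 18: open {17, 18} ∋ x has {17, 18} ∩ (A ∖ {18}) = ∅, so x is NOT a limit point.
  x = 19: opens ∋ x are {17, 18, 19}, {15, 16, 17, 18, 19}; each meets A ∖ {19}, so x IS a limit point.
Collecting: A' = {15, 16, 17, 19}.


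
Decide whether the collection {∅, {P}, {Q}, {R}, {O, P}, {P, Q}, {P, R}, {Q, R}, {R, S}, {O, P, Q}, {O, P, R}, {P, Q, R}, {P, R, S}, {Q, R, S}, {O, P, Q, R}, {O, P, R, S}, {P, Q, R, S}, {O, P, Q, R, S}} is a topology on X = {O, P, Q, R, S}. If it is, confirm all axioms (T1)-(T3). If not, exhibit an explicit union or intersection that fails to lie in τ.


τ IS a topology on X.

Axiom (T1): ∅ ∈ τ? Yes; X ∈ τ? Yes.
Axiom (T2/T3): check pairwise unions and intersections of members of τ.
All pairwise intersections and unions checked — each lies in τ. Therefore τ satisfies (T1), (T2), (T3): it IS a topology on X.


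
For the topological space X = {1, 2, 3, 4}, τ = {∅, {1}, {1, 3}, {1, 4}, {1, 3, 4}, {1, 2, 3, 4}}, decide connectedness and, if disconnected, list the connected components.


(X, τ) is connected.

Find clopen sets (U ∈ τ with X ∖ U ∈ τ):
  U = ∅, X ∖ U = {1, 2, 3, 4} — both open, so U is clopen.
  U = {1, 2, 3, 4}, X ∖ U = ∅ — both open, so U is clopen.
Only trivial clopens (∅ and X) exist, so (X, τ) is connected.
Compute connected components by grouping points that agree on all clopens:
  component: {1, 2, 3, 4}


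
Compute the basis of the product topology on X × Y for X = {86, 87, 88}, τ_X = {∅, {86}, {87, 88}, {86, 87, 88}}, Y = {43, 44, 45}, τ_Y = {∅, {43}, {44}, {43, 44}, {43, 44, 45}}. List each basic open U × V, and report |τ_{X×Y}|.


Basis B = {∅ × ∅, {86} × {43}, {86} × {44}, {86} × {43, 44}, {87, 88} × {43}, {87, 88} × {44}, {86} × {43, 44, 45}, {86, 87, 88} × {43}, {86, 87, 88} × {44}, {87, 88} × {43, 44}, {86, 87, 88} × {43, 44}, {87, 88} × {43, 44, 45}, {86, 87, 88} × {43, 44, 45}}; |τ_{X×Y}| = 25.

Enumerate products U × V with U ∈ τ_X, V ∈ τ_Y (deduplicated):
  ∅ × ∅ = {} (∅)
  {86} × {43} = {(86,43)}
  {86} × {44} = {(86,44)}
  {86} × {43, 44} = {(86,43), (86,44)}
  {87, 88} × {43} = {(87,43), (88,43)}
  {87, 88} × {44} = {(87,44), (88,44)}
  {86} × {43, 44, 45} = {(86,43), (86,44), (86,45)}
  {86, 87, 88} × {43} = {(86,43), (87,43), (88,43)}
  {86, 87, 88} × {44} = {(86,44), (87,44), (88,44)}
  {87, 88} × {43, 44} = {(87,43), (87,44), (88,43), (88,44)}
  {86, 87, 88} × {43, 44} = {(86,43), (86,44), (87,43), (87,44), (88,43), (88,44)}
  {87, 88} × {43, 44, 45} = {(87,43), (87,44), (87,45), (88,43), (88,44), (88,45)}
  {86, 87, 88} × {43, 44, 45} = {(86,43), (86,44), (86,45), (87,43), (87,44), (87,45), (88,43), (88,44), (88,45)}
These 13 distinct sets form the basis B.
Close under arbitrary unions to get τ_{X×Y}; counting gives |τ_{X×Y}| = 25.


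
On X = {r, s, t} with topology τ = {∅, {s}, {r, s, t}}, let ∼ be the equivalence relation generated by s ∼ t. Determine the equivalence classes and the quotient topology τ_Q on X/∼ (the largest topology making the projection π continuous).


X/∼ = {[r], [s=t]}; |τ_Q| = 2.

Equivalence classes: [r], [s=t].
Quotient map π: X → X/∼ sends r ↦ [r], s ↦ [s=t], t ↦ [s=t].
For each subset V ⊆ X/∼, compute π^{-1}(V) ⊆ X and check whether π^{-1}(V) ∈ τ. V is open in τ_Q iff π^{-1}(V) ∈ τ.
  V = {}: π^{-1}(V) = ∅ ∈ τ ✓.
  V = {[r]}: π^{-1}(V) = {r} ∉ τ ✗.
  V = {[s=t]}: π^{-1}(V) = {s, t} ∉ τ ✗.
  V = {[r], [s=t]}: π^{-1}(V) = {r, s, t} ∈ τ ✓.
Open sets in the quotient: τ_Q = {{}, {[r], [s=t]}} (2 elements).


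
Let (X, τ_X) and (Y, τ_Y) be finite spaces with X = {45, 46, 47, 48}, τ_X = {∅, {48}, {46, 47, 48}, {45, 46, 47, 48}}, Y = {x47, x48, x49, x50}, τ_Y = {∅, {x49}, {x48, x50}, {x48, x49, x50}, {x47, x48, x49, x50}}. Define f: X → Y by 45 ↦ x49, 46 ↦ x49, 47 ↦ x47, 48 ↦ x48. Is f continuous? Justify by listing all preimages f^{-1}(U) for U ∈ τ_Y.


f is NOT continuous.

Compute f^{-1}(U) for each U ∈ τ_Y:
  U = ∅: f^{-1}(U) = ∅ ∈ τ_X ✓.
  U = {x49}: f^{-1}(U) = {45, 46} ∉ τ_X ✗.
  U = {x48, x50}: f^{-1}(U) = {48} ∈ τ_X ✓.
  U = {x48, x49, x50}: f^{-1}(U) = {45, 46, 48} ∉ τ_X ✗.
  U = {x47, x48, x49, x50}: f^{-1}(U) = {45, 46, 47, 48} ∈ τ_X ✓.
Found U = {x49} with f^{-1}(U) = {45, 46} not in τ_X. Therefore f is NOT continuous.


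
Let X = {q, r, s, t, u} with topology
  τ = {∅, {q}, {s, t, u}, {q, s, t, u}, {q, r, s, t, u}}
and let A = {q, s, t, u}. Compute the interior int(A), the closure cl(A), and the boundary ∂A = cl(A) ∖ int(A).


int(A) = {q, s, t, u}, cl(A) = {q, r, s, t, u}, ∂A = {r}.

Closed sets in (X, τ) are complements of opens:
  closed(X, τ) = {∅, {r}, {q, r}, {r, s, t, u}, {q, r, s, t, u}}.
int(A) = ⋃ {U ∈ τ : U ⊆ A}. Opens contained in A: ∅, {q}, {s, t, u}, {q, s, t, u}.
Taking the union of these: int(A) = {q, s, t, u}.
cl(A) = ⋂ {C closed : A ⊆ C}. Closed sets containing A: {q, r, s, t, u}.
Intersecting these: cl(A) = {q, r, s, t, u}.
∂A = cl(A) ∖ int(A) = {q, r, s, t, u} ∖ {q, s, t, u} = {r}.


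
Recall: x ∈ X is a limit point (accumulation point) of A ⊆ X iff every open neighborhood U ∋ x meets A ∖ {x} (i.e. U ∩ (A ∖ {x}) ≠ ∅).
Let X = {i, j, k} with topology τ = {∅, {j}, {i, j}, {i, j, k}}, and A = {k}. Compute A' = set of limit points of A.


A' = ∅

For each x ∈ X, list the open sets U ∈ τ with x ∈ U, then check whether U ∩ (A ∖ {x}) ≠ ∅ for every such U.
  x = i: open {i, j} ∋ x has {i, j} ∩ (A ∖ {i}) = ∅, so x is NOT a limit point.
  x = j: open {j} ∋ x has {j} ∩ (A ∖ {j}) = ∅, so x is NOT a limit point.
  x = k: open {i, j, k} ∋ x has {i, j, k} ∩ (A ∖ {k}) = ∅, so x is NOT a limit point.
Collecting: A' = ∅.


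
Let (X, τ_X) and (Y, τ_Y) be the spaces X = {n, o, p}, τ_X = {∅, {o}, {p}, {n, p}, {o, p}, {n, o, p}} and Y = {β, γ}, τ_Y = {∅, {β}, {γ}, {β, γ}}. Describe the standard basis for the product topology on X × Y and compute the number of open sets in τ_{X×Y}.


Basis B = {∅ × ∅, {o} × {β}, {o} × {γ}, {p} × {β}, {p} × {γ}, {n, p} × {β}, {n, p} × {γ}, {o} × {β, γ}, {o, p} × {β}, {o, p} × {γ}, {p} × {β, γ}, {n, o, p} × {β}, {n, o, p} × {γ}, {n, p} × {β, γ}, {o, p} × {β, γ}, {n, o, p} × {β, γ}}; |τ_{X×Y}| = 36.

Enumerate products U × V with U ∈ τ_X, V ∈ τ_Y (deduplicated):
  ∅ × ∅ = {} (∅)
  {o} × {β} = {(o,β)}
  {o} × {γ} = {(o,γ)}
  {p} × {β} = {(p,β)}
  {p} × {γ} = {(p,γ)}
  {n, p} × {β} = {(n,β), (p,β)}
  {n, p} × {γ} = {(n,γ), (p,γ)}
  {o} × {β, γ} = {(o,β), (o,γ)}
  {o, p} × {β} = {(o,β), (p,β)}
  {o, p} × {γ} = {(o,γ), (p,γ)}
  {p} × {β, γ} = {(p,β), (p,γ)}
  {n, o, p} × {β} = {(n,β), (o,β), (p,β)}
  {n, o, p} × {γ} = {(n,γ), (o,γ), (p,γ)}
  {n, p} × {β, γ} = {(n,β), (n,γ), (p,β), (p,γ)}
  {o, p} × {β, γ} = {(o,β), (o,γ), (p,β), (p,γ)}
  {n, o, p} × {β, γ} = {(n,β), (n,γ), (o,β), (o,γ), (p,β), (p,γ)}
These 16 distinct sets form the basis B.
Close under arbitrary unions to get τ_{X×Y}; counting gives |τ_{X×Y}| = 36.


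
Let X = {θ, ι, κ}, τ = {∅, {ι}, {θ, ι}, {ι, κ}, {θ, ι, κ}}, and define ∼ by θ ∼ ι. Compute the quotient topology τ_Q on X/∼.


X/∼ = {[θ=ι], [κ]}; |τ_Q| = 3.

Equivalence classes: [θ=ι], [κ].
Quotient map π: X → X/∼ sends θ ↦ [θ=ι], ι ↦ [θ=ι], κ ↦ [κ].
For each subset V ⊆ X/∼, compute π^{-1}(V) ⊆ X and check whether π^{-1}(V) ∈ τ. V is open in τ_Q iff π^{-1}(V) ∈ τ.
  V = {}: π^{-1}(V) = ∅ ∈ τ ✓.
  V = {[θ=ι]}: π^{-1}(V) = {θ, ι} ∈ τ ✓.
  V = {[κ]}: π^{-1}(V) = {κ} ∉ τ ✗.
  V = {[θ=ι], [κ]}: π^{-1}(V) = {θ, ι, κ} ∈ τ ✓.
Open sets in the quotient: τ_Q = {{}, {[θ=ι]}, {[θ=ι], [κ]}} (3 elements).


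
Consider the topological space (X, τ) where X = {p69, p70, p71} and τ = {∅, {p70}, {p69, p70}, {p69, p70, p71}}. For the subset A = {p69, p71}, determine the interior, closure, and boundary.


int(A) = ∅, cl(A) = {p69, p71}, ∂A = {p69, p71}.

Closed sets in (X, τ) are complements of opens:
  closed(X, τ) = {∅, {p71}, {p69, p71}, {p69, p70, p71}}.
int(A) = ⋃ {U ∈ τ : U ⊆ A}. Opens contained in A: ∅.
Taking the union of these: int(A) = ∅.
cl(A) = ⋂ {C closed : A ⊆ C}. Closed sets containing A: {p69, p71}, {p69, p70, p71}.
Intersecting these: cl(A) = {p69, p71}.
∂A = cl(A) ∖ int(A) = {p69, p71} ∖ ∅ = {p69, p71}.


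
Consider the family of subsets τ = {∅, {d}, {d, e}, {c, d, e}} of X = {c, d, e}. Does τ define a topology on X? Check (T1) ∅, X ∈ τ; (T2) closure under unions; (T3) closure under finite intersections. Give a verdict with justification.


τ IS a topology on X.

Axiom (T1): ∅ ∈ τ? Yes; X ∈ τ? Yes.
Axiom (T2/T3): check pairwise unions and intersections of members of τ.
All pairwise intersections and unions checked — each lies in τ. Therefore τ satisfies (T1), (T2), (T3): it IS a topology on X.


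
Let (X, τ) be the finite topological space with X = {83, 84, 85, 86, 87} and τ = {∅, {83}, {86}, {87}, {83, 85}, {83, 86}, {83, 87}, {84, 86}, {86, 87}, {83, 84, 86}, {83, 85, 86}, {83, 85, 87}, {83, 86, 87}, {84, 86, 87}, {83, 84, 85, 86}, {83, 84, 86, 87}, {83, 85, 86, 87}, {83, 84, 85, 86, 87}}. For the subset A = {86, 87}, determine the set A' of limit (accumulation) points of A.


A' = {84}

For each x ∈ X, list the open sets U ∈ τ with x ∈ U, then check whether U ∩ (A ∖ {x}) ≠ ∅ for every such U.
  x = 83: open {83} ∋ x has {83} ∩ (A ∖ {83}) = ∅, so x is NOT a limit point.
  x = 84: opens ∋ x are {84, 86}, {83, 84, 86}, {84, 86, 87}, {83, 84, 85, 86}, {83, 84, 86, 87}, {83, 84, 85, 86, 87}; each meets A ∖ {84}, so x IS a limit point.
  x = 85: open {83, 85} ∋ x has {83, 85} ∩ (A ∖ {85}) = ∅, so x is NOT a limit point.
  x = 86: open {86} ∋ x has {86} ∩ (A ∖ {86}) = ∅, so x is NOT a limit point.
  x = 87: open {87} ∋ x has {87} ∩ (A ∖ {87}) = ∅, so x is NOT a limit point.
Collecting: A' = {84}.


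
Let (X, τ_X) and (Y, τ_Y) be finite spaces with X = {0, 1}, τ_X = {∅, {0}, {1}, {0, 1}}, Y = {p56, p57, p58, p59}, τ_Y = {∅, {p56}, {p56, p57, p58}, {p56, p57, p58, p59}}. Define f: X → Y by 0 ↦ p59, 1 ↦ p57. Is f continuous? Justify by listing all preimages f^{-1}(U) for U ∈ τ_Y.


f IS continuous.

Compute f^{-1}(U) for each U ∈ τ_Y:
  U = ∅: f^{-1}(U) = ∅ ∈ τ_X ✓.
  U = {p56}: f^{-1}(U) = ∅ ∈ τ_X ✓.
  U = {p56, p57, p58}: f^{-1}(U) = {1} ∈ τ_X ✓.
  U = {p56, p57, p58, p59}: f^{-1}(U) = {0, 1} ∈ τ_X ✓.
Every preimage lies in τ_X, so f IS continuous.


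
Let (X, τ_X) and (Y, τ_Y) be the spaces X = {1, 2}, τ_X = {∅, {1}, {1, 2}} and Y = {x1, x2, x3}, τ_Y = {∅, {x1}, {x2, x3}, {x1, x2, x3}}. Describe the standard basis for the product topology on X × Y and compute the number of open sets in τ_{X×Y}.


Basis B = {∅ × ∅, {1} × {x1}, {1, 2} × {x1}, {1} × {x2, x3}, {1} × {x1, x2, x3}, {1, 2} × {x2, x3}, {1, 2} × {x1, x2, x3}}; |τ_{X×Y}| = 9.

Enumerate products U × V with U ∈ τ_X, V ∈ τ_Y (deduplicated):
  ∅ × ∅ = {} (∅)
  {1} × {x1} = {(1,x1)}
  {1, 2} × {x1} = {(1,x1), (2,x1)}
  {1} × {x2, x3} = {(1,x2), (1,x3)}
  {1} × {x1, x2, x3} = {(1,x1), (1,x2), (1,x3)}
  {1, 2} × {x2, x3} = {(1,x2), (1,x3), (2,x2), (2,x3)}
  {1, 2} × {x1, x2, x3} = {(1,x1), (1,x2), (1,x3), (2,x1), (2,x2), (2,x3)}
These 7 distinct sets form the basis B.
Close under arbitrary unions to get τ_{X×Y}; counting gives |τ_{X×Y}| = 9.


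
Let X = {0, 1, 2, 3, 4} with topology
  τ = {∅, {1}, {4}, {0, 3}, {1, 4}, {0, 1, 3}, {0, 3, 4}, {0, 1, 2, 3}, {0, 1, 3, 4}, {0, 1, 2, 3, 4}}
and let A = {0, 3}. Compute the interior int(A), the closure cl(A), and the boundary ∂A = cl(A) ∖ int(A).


int(A) = {0, 3}, cl(A) = {0, 2, 3}, ∂A = {2}.

Closed sets in (X, τ) are complements of opens:
  closed(X, τ) = {∅, {2}, {4}, {1, 2}, {2, 4}, {0, 2, 3}, {1, 2, 4}, {0, 1, 2, 3}, {0, 2, 3, 4}, {0, 1, 2, 3, 4}}.
int(A) = ⋃ {U ∈ τ : U ⊆ A}. Opens contained in A: ∅, {0, 3}.
Taking the union of these: int(A) = {0, 3}.
cl(A) = ⋂ {C closed : A ⊆ C}. Closed sets containing A: {0, 2, 3}, {0, 1, 2, 3}, {0, 2, 3, 4}, {0, 1, 2, 3, 4}.
Intersecting these: cl(A) = {0, 2, 3}.
∂A = cl(A) ∖ int(A) = {0, 2, 3} ∖ {0, 3} = {2}.


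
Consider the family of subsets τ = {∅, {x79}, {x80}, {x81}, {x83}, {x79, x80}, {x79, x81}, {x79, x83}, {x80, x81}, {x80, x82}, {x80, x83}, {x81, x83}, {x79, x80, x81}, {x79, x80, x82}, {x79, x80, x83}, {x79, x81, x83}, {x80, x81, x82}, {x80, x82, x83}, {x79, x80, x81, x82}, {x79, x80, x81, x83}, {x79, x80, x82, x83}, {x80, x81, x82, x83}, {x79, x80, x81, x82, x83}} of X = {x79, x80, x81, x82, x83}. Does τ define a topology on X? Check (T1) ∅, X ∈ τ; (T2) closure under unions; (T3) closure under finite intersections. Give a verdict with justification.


τ is NOT a topology on X.

Axiom (T1): ∅ ∈ τ? Yes; X ∈ τ? Yes.
Axiom (T2/T3): check pairwise unions and intersections of members of τ.
Counterexample for (T2): {x80} ∪ {x81, x83} = {x80, x81, x83} ∉ τ. Therefore τ is NOT a topology.


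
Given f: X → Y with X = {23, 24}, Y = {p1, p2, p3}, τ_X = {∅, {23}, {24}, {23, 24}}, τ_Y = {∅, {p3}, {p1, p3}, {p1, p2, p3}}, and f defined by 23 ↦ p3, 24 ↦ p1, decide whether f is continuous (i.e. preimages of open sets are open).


f IS continuous.

Compute f^{-1}(U) for each U ∈ τ_Y:
  U = ∅: f^{-1}(U) = ∅ ∈ τ_X ✓.
  U = {p3}: f^{-1}(U) = {23} ∈ τ_X ✓.
  U = {p1, p3}: f^{-1}(U) = {23, 24} ∈ τ_X ✓.
  U = {p1, p2, p3}: f^{-1}(U) = {23, 24} ∈ τ_X ✓.
Every preimage lies in τ_X, so f IS continuous.


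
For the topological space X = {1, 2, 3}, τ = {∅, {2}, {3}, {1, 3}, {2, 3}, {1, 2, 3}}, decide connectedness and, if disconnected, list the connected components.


(X, τ) is disconnected; components = [{2}, {1, 3}].

Find clopen sets (U ∈ τ with X ∖ U ∈ τ):
  U = ∅, X ∖ U = {1, 2, 3} — both open, so U is clopen.
  U = {2}, X ∖ U = {1, 3} — both open, so U is clopen.
  U = {1, 3}, X ∖ U = {2} — both open, so U is clopen.
  U = {1, 2, 3}, X ∖ U = ∅ — both open, so U is clopen.
Nontrivial clopen(s) exist: e.g. {2}. So (X, τ) is disconnected.
Compute connected components by grouping points that agree on all clopens:
  component: {2}
  component: {1, 3}


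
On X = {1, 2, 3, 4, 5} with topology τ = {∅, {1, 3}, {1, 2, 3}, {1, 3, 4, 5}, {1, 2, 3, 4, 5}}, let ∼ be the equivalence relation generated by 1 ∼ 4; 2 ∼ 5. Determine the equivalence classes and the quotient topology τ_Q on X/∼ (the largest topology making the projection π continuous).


X/∼ = {[1=4], [2=5], [3]}; |τ_Q| = 2.

Equivalence classes: [1=4], [2=5], [3].
Quotient map π: X → X/∼ sends 1 ↦ [1=4], 2 ↦ [2=5], 3 ↦ [3], 4 ↦ [1=4], 5 ↦ [2=5].
For each subset V ⊆ X/∼, compute π^{-1}(V) ⊆ X and check whether π^{-1}(V) ∈ τ. V is open in τ_Q iff π^{-1}(V) ∈ τ.
  V = {}: π^{-1}(V) = ∅ ∈ τ ✓.
  V = {[1=4]}: π^{-1}(V) = {1, 4} ∉ τ ✗.
  V = {[2=5]}: π^{-1}(V) = {2, 5} ∉ τ ✗.
  V = {[1=4], [2=5]}: π^{-1}(V) = {1, 2, 4, 5} ∉ τ ✗.
  V = {[3]}: π^{-1}(V) = {3} ∉ τ ✗.
  V = {[1=4], [3]}: π^{-1}(V) = {1, 3, 4} ∉ τ ✗.
  V = {[2=5], [3]}: π^{-1}(V) = {2, 3, 5} ∉ τ ✗.
  V = {[1=4], [2=5], [3]}: π^{-1}(V) = {1, 2, 3, 4, 5} ∈ τ ✓.
Open sets in the quotient: τ_Q = {{}, {[1=4], [2=5], [3]}} (2 elements).


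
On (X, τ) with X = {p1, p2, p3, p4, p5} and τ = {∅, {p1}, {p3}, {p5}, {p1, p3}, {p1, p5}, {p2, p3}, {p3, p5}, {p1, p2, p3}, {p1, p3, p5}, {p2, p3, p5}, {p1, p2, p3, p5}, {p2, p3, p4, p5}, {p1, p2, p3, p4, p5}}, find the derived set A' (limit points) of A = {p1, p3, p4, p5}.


A' = {p2, p4}

For each x ∈ X, list the open sets U ∈ τ with x ∈ U, then check whether U ∩ (A ∖ {x}) ≠ ∅ for every such U.
  x = p1: open {p1} ∋ x has {p1} ∩ (A ∖ {p1}) = ∅, so x is NOT a limit point.
  x = p2: opens ∋ x are {p2, p3}, {p1, p2, p3}, {p2, p3, p5}, {p1, p2, p3, p5}, {p2, p3, p4, p5}, {p1, p2, p3, p4, p5}; each meets A ∖ {p2}, so x IS a limit point.
  x = p3: open {p3} ∋ x has {p3} ∩ (A ∖ {p3}) = ∅, so x is NOT a limit point.
  x = p4: opens ∋ x are {p2, p3, p4, p5}, {p1, p2, p3, p4, p5}; each meets A ∖ {p4}, so x IS a limit point.
  x = p5: open {p5} ∋ x has {p5} ∩ (A ∖ {p5}) = ∅, so x is NOT a limit point.
Collecting: A' = {p2, p4}.


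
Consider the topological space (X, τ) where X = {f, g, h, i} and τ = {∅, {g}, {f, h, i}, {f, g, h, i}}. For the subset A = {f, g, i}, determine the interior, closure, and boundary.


int(A) = {g}, cl(A) = {f, g, h, i}, ∂A = {f, h, i}.

Closed sets in (X, τ) are complements of opens:
  closed(X, τ) = {∅, {g}, {f, h, i}, {f, g, h, i}}.
int(A) = ⋃ {U ∈ τ : U ⊆ A}. Opens contained in A: ∅, {g}.
Taking the union of these: int(A) = {g}.
cl(A) = ⋂ {C closed : A ⊆ C}. Closed sets containing A: {f, g, h, i}.
Intersecting these: cl(A) = {f, g, h, i}.
∂A = cl(A) ∖ int(A) = {f, g, h, i} ∖ {g} = {f, h, i}.


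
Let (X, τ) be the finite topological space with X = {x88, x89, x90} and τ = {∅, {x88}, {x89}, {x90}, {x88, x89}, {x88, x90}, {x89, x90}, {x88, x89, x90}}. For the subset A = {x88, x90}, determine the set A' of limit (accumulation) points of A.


A' = ∅

For each x ∈ X, list the open sets U ∈ τ with x ∈ U, then check whether U ∩ (A ∖ {x}) ≠ ∅ for every such U.
  x = x88: open {x88} ∋ x has {x88} ∩ (A ∖ {x88}) = ∅, so x is NOT a limit point.
  x = x89: open {x89} ∋ x has {x89} ∩ (A ∖ {x89}) = ∅, so x is NOT a limit point.
  x = x90: open {x90} ∋ x has {x90} ∩ (A ∖ {x90}) = ∅, so x is NOT a limit point.
Collecting: A' = ∅.


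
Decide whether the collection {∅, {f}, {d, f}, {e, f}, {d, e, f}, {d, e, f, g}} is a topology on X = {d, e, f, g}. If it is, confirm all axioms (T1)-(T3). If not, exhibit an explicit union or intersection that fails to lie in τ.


τ IS a topology on X.

Axiom (T1): ∅ ∈ τ? Yes; X ∈ τ? Yes.
Axiom (T2/T3): check pairwise unions and intersections of members of τ.
All pairwise intersections and unions checked — each lies in τ. Therefore τ satisfies (T1), (T2), (T3): it IS a topology on X.
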